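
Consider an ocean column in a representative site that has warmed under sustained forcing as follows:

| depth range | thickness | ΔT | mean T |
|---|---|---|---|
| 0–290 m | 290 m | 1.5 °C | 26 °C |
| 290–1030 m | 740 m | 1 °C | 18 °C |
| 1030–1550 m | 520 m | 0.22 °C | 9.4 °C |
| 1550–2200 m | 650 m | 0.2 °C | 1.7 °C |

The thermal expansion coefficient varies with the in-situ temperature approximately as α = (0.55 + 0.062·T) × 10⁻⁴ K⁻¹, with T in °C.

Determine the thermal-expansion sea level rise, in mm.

239 mm

Layer 1: α = (0.55 + 0.062×26)×10⁻⁴ = 2.162×10⁻⁴ K⁻¹
Layer 2: α = (0.55 + 0.062×18)×10⁻⁴ = 1.666×10⁻⁴ K⁻¹
Layer 3: α = (0.55 + 0.062×9.4)×10⁻⁴ = 1.1328×10⁻⁴ K⁻¹
Layer 4: α = (0.55 + 0.062×1.7)×10⁻⁴ = 0.6554×10⁻⁴ K⁻¹
1.5 × 290 × 2.162×10⁻⁴ = 0.094047 m
290–1030 m: 740 × 1 × 1.666×10⁻⁴ = 0.123284 m
Layer 3: 0.22 × 520 × 1.1328×10⁻⁴ = 0.012959232 m
Layer 4: 0.2 × 650 × 0.6554×10⁻⁴ = 0.0085202 m
Δh = 0.094047 + 0.123284 + 0.012959232 + 0.0085202 = 0.238810432 m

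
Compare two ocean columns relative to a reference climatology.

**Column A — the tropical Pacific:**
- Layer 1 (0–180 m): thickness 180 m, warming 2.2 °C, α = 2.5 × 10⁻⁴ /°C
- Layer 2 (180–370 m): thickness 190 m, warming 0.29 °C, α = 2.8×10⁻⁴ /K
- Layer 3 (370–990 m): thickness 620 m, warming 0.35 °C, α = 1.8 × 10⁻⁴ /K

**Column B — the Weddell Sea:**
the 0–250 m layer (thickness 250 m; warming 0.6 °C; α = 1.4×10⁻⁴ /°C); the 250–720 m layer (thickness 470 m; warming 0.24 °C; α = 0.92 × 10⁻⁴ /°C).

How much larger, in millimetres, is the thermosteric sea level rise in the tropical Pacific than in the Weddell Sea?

A Layer 1: 180 × 2.2 × 2.5×10⁻⁴ = 0.09900 m
A 190 × 2.8×10⁻⁴ × 0.29 = 0.015428 m
A Layer 3: 0.35 × 1.8×10⁻⁴ × 620 = 0.03906 m
A total: 0.153488 m
B 0–250 m: 250 × 1.4×10⁻⁴ × 0.6 = 0.02100 m
B 470 × 0.92×10⁻⁴ × 0.24 = 0.0103776 m
B total: 0.0313776 m
Difference: 0.153488 − 0.0313776 = 0.1221104 m

122 mm larger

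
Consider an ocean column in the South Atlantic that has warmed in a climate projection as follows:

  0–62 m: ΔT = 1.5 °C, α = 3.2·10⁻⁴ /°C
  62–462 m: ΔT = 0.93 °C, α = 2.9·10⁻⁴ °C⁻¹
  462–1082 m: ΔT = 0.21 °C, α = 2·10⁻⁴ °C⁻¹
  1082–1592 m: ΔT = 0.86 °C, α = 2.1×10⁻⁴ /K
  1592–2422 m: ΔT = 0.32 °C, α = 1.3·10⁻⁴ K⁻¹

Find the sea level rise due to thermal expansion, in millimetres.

about 290 mm

0–62 m: 3.2×10⁻⁴ × 62 × 1.5 = 0.02976 m
0.93 × 400 × 2.9×10⁻⁴ = 0.10788 m
Layer 3: 620 × 0.21 × 2×10⁻⁴ = 0.02604 m
Layer 4: 510 × 2.1×10⁻⁴ × 0.86 = 0.092106 m
Layer 5: 1.3×10⁻⁴ × 830 × 0.32 = 0.034528 m
Δh = 0.02976 + 0.10788 + 0.02604 + 0.092106 + 0.034528 = 0.290314 m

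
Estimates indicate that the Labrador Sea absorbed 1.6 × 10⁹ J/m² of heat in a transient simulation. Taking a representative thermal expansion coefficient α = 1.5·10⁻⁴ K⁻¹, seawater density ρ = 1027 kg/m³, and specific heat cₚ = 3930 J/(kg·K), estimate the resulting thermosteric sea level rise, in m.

0.0595 m

Δh = αQ/(ρcₚ) = 1.5×10⁻⁴ × 1.6×10⁹ / (1027 × 3930) ≈ 0.059463 m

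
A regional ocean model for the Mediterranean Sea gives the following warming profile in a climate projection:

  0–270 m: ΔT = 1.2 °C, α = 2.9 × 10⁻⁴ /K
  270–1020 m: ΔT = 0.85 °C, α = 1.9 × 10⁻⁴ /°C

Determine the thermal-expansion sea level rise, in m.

0.215 m of thermosteric rise

Layer 1: 1.2 × 270 × 2.9×10⁻⁴ = 0.09396 m
750 × 0.85 × 1.9×10⁻⁴ = 0.121125 m
Δh = 0.09396 + 0.121125 = 0.215085 m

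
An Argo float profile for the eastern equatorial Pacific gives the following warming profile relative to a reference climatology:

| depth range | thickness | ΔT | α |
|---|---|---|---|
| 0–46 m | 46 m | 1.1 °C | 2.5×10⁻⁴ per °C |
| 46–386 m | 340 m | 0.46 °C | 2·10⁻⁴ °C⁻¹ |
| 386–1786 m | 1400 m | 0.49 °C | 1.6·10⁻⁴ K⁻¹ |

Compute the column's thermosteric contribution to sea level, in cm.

15 cm of thermosteric rise

46 × 1.1 × 2.5×10⁻⁴ = 0.01265 m
46–386 m: 340 × 0.46 × 2×10⁻⁴ = 0.03128 m
Layer 3: 0.49 × 1400 × 1.6×10⁻⁴ = 0.10976 m
Δh = 0.01265 + 0.03128 + 0.10976 = 0.15369 m ≈ 15 cm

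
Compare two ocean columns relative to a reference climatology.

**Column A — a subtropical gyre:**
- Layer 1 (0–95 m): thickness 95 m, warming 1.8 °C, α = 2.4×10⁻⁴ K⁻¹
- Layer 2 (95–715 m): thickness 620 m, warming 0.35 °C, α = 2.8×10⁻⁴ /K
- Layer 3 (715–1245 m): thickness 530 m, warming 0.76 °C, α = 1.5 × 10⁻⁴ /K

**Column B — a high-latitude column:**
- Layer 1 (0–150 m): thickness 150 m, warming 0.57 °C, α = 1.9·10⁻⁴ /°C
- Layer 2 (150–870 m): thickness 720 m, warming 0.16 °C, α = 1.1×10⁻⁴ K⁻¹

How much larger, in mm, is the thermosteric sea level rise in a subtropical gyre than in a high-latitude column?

133 mm

A Layer 1: 2.4×10⁻⁴ × 1.8 × 95 = 0.04104 m
A Layer 2: 0.35 × 620 × 2.8×10⁻⁴ = 0.06076 m
A 1.5×10⁻⁴ × 530 × 0.76 = 0.06042 m
A total: 0.16222 m
B 1.9×10⁻⁴ × 0.57 × 150 = 0.016245 m
B 1.1×10⁻⁴ × 0.16 × 720 = 0.012672 m
B total: 0.028917 m
Difference: 0.16222 − 0.028917 = 0.133303 m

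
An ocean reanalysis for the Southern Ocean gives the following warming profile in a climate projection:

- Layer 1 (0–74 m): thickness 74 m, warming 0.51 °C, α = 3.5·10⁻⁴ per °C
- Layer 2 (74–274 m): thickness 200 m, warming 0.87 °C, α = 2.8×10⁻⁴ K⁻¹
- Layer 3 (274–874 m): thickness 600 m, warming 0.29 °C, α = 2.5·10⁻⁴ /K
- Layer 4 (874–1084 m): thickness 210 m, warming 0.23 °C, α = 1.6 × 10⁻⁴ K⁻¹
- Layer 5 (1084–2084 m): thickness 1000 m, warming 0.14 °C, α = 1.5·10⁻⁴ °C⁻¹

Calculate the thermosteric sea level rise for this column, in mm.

0–74 m: 74 × 3.5×10⁻⁴ × 0.51 = 0.013209 m
Layer 2: 200 × 2.8×10⁻⁴ × 0.87 = 0.04872 m
274–874 m: 600 × 2.5×10⁻⁴ × 0.29 = 0.04350 m
210 × 1.6×10⁻⁴ × 0.23 = 0.007728 m
1.5×10⁻⁴ × 0.14 × 1000 = 0.02100 m
Δh = 0.013209 + 0.04872 + 0.04350 + 0.007728 + 0.02100 = 0.134157 m

134 mm of thermosteric rise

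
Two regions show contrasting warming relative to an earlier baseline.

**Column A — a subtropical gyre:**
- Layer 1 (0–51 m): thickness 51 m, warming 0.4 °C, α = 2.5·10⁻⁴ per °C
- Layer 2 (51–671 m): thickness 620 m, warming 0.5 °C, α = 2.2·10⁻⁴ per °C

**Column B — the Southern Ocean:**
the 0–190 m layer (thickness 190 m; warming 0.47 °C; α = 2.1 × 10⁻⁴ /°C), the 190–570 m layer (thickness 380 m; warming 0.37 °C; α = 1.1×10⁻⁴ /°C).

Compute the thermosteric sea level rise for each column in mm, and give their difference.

A 0–51 m: 0.4 × 2.5×10⁻⁴ × 51 = 0.00510 m
A 2.2×10⁻⁴ × 0.5 × 620 = 0.06820 m
A total: 0.07330 m
B 0–190 m: 2.1×10⁻⁴ × 0.47 × 190 = 0.018753 m
B 190–570 m: 1.1×10⁻⁴ × 0.37 × 380 = 0.015466 m
B total: 0.034219 m
Difference: 0.07330 − 0.034219 = 0.039081 m

A: 73 mm; B: 34 mm; difference 39 mm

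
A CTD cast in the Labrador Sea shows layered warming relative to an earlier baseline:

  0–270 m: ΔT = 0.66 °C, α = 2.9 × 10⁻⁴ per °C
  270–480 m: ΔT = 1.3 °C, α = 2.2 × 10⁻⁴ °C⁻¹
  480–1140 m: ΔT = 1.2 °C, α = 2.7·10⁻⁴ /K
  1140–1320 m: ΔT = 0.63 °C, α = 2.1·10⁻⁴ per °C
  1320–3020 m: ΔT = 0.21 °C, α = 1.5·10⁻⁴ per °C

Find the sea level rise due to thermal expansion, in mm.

0–270 m: 2.9×10⁻⁴ × 0.66 × 270 = 0.051678 m
210 × 2.2×10⁻⁴ × 1.3 = 0.06006 m
660 × 1.2 × 2.7×10⁻⁴ = 0.21384 m
180 × 0.63 × 2.1×10⁻⁴ = 0.023814 m
Layer 5: 1700 × 1.5×10⁻⁴ × 0.21 = 0.05355 m
Δh = 0.051678 + 0.06006 + 0.21384 + 0.023814 + 0.05355 = 0.402942 m

Δh = 403 mm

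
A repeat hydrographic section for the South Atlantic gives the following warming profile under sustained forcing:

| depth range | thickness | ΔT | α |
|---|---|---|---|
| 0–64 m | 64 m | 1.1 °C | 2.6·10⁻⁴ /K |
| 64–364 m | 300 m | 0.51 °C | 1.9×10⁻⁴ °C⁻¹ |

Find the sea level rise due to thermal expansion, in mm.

2.6×10⁻⁴ × 1.1 × 64 = 0.018304 m
Layer 2: 1.9×10⁻⁴ × 0.51 × 300 = 0.02907 m
Δh = 0.018304 + 0.02907 = 0.047374 m

Δh = 47.4 mm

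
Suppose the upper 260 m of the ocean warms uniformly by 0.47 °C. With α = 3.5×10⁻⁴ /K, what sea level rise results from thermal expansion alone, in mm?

42.8 mm of thermosteric rise

Δh = αΔT·H = 3.5×10⁻⁴ × 0.47 × 260 = 0.04277 m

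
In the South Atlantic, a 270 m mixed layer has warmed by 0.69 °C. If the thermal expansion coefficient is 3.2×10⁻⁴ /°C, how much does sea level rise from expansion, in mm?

Δh = αΔT·H = 3.2×10⁻⁴ × 0.69 × 270 = 0.059616 m

59.6 mm of thermosteric rise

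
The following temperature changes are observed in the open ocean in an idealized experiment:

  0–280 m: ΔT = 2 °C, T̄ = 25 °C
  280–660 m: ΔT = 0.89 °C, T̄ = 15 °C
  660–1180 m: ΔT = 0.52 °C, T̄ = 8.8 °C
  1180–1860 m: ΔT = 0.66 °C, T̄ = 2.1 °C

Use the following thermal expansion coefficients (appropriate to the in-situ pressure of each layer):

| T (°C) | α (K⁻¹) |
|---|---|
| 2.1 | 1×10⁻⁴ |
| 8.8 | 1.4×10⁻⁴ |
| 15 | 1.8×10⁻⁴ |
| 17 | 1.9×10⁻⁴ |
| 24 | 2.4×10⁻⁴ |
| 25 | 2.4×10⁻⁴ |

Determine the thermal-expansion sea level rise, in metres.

Δh = 0.278 m

Layer 1 at 25 °C → α = 2.4×10⁻⁴ K⁻¹
Layer 2 at 15 °C → α = 1.8×10⁻⁴ K⁻¹
Layer 3 at 8.8 °C → α = 1.4×10⁻⁴ K⁻¹
Layer 4 at 2.1 °C → α = 1×10⁻⁴ K⁻¹
0–280 m: 280 × 2 × 2.4×10⁻⁴ = 0.13440 m
380 × 1.8×10⁻⁴ × 0.89 = 0.060876 m
Layer 3: 520 × 1.4×10⁻⁴ × 0.52 = 0.037856 m
Layer 4: 680 × 0.66 × 1×10⁻⁴ = 0.04488 m
Δh = 0.13440 + 0.060876 + 0.037856 + 0.04488 = 0.278012 m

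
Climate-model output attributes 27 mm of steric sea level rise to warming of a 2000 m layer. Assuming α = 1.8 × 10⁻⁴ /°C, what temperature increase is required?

ΔT = Δh/(αH) = 0.027 / (1.8×10⁻⁴ × 2000) = 0.07500 °C

0.0750 °C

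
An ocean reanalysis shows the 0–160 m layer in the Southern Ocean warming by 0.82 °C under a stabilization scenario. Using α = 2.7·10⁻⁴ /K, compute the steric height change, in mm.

Δh = αΔT·H = 2.7×10⁻⁴ × 0.82 × 160 = 0.035424 m

Δh = 35.4 mm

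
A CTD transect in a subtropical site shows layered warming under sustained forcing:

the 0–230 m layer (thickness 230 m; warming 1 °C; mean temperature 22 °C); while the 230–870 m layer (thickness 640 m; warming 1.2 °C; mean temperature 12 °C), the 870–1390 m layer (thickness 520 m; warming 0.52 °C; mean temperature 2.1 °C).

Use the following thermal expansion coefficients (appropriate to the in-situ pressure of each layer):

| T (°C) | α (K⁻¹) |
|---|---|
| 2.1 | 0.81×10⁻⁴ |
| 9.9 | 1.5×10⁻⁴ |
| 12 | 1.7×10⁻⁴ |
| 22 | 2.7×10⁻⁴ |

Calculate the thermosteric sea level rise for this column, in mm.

215 mm of thermosteric rise

Layer 1 at 22 °C → α = 2.7×10⁻⁴ K⁻¹
Layer 2 at 12 °C → α = 1.7×10⁻⁴ K⁻¹
Layer 3 at 2.1 °C → α = 0.81×10⁻⁴ K⁻¹
2.7×10⁻⁴ × 1 × 230 = 0.06210 m
Layer 2: 1.7×10⁻⁴ × 1.2 × 640 = 0.13056 m
Layer 3: 520 × 0.52 × 0.81×10⁻⁴ = 0.0219024 m
Δh = 0.06210 + 0.13056 + 0.0219024 = 0.2145624 m ≈ 215 mm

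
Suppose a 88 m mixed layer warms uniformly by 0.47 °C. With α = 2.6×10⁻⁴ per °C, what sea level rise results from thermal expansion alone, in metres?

0.011 m

Δh = αΔT·H = 2.6×10⁻⁴ × 0.47 × 88 = 0.0107536 m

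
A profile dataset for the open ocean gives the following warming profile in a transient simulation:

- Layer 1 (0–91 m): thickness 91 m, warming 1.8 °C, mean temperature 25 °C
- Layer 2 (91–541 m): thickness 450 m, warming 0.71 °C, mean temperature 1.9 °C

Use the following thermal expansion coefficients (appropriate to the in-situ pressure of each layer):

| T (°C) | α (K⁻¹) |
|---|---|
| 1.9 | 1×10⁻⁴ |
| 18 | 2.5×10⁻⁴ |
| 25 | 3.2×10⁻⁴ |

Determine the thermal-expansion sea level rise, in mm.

Δh = 84 mm

Layer 1 at 25 °C → α = 3.2×10⁻⁴ K⁻¹
Layer 2 at 1.9 °C → α = 1×10⁻⁴ K⁻¹
0–91 m: 1.8 × 3.2×10⁻⁴ × 91 = 0.052416 m
91–541 m: 0.71 × 1×10⁻⁴ × 450 = 0.03195 m
Δh = 0.052416 + 0.03195 = 0.084366 m ≈ 84 mm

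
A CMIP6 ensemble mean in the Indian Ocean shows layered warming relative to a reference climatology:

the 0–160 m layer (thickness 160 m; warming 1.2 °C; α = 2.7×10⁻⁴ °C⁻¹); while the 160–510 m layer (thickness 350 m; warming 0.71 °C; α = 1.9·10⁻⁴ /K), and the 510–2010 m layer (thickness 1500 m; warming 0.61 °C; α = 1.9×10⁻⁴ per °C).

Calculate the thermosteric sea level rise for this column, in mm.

Δh ≈ 270 mm

0–160 m: 2.7×10⁻⁴ × 160 × 1.2 = 0.05184 m
160–510 m: 0.71 × 350 × 1.9×10⁻⁴ = 0.047215 m
0.61 × 1.9×10⁻⁴ × 1500 = 0.17385 m
Δh = 0.05184 + 0.047215 + 0.17385 = 0.272905 m ≈ 270 mm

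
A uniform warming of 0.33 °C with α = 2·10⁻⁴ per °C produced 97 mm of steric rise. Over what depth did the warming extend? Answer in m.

H ≈ 1500 m

H = Δh/(αΔT) = 0.097 / (2×10⁻⁴ × 0.33) ≈ 1470 m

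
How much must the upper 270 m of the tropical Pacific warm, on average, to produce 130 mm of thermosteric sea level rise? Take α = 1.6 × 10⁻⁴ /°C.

ΔT = Δh/(αH) = 0.13 / (1.6×10⁻⁴ × 270) ≈ 3.009 °C

ΔT ≈ 3.01 °C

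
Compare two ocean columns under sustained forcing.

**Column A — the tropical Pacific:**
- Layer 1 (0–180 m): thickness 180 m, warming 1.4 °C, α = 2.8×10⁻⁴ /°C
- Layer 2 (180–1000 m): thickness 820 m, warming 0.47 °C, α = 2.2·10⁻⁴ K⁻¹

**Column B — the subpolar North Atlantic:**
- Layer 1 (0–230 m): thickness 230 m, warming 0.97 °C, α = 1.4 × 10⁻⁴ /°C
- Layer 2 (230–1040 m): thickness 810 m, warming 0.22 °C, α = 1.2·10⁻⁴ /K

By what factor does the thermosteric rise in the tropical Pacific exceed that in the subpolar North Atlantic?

3.0

A 2.8×10⁻⁴ × 180 × 1.4 = 0.07056 m
A 180–1000 m: 820 × 0.47 × 2.2×10⁻⁴ = 0.084788 m
A total: 0.155348 m
B 0–230 m: 230 × 1.4×10⁻⁴ × 0.97 = 0.031234 m
B Layer 2: 1.2×10⁻⁴ × 810 × 0.22 = 0.021384 m
B total: 0.052618 m
Ratio: 0.155348 / 0.052618 ≈ 2.952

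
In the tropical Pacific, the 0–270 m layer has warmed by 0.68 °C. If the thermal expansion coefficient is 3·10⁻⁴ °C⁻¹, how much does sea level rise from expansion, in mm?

55.1 mm

Δh = αΔT·H = 3×10⁻⁴ × 0.68 × 270 = 0.05508 m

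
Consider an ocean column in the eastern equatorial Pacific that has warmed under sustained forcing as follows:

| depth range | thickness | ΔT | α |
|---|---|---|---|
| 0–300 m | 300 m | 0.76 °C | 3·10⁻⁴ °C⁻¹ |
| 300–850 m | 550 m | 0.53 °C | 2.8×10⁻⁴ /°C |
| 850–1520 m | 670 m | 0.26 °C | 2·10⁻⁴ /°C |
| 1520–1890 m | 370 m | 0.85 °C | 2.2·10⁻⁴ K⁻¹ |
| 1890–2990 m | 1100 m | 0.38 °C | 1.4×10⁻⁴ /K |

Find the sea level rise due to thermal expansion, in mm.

0.76 × 300 × 3×10⁻⁴ = 0.06840 m
300–850 m: 2.8×10⁻⁴ × 550 × 0.53 = 0.08162 m
850–1520 m: 2×10⁻⁴ × 0.26 × 670 = 0.03484 m
0.85 × 370 × 2.2×10⁻⁴ = 0.06919 m
1890–2990 m: 1100 × 1.4×10⁻⁴ × 0.38 = 0.05852 m
Δh = 0.06840 + 0.08162 + 0.03484 + 0.06919 + 0.05852 = 0.31257 m ≈ 313 mm

313 mm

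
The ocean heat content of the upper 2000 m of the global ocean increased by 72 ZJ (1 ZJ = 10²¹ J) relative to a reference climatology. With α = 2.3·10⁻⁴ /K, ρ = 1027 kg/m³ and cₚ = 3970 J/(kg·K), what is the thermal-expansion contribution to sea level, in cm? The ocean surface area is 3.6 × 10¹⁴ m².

Per unit area: Q = 72×10²¹ / (3.6×10¹⁴) = 2×10⁸ J/m²
Δh = αQ/(ρcₚ) = 2.3×10⁻⁴ × 2×10⁸ / (1027 × 3970) ≈ 0.011282 m

Δh = 1.13 cm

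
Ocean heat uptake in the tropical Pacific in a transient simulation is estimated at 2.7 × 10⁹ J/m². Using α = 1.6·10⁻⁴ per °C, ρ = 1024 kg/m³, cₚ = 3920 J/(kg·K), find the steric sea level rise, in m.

Δh = αQ/(ρcₚ) = 1.6×10⁻⁴ × 2.7×10⁹ / (1024 × 3920) ≈ 0.10762 m

0.108 m of thermosteric rise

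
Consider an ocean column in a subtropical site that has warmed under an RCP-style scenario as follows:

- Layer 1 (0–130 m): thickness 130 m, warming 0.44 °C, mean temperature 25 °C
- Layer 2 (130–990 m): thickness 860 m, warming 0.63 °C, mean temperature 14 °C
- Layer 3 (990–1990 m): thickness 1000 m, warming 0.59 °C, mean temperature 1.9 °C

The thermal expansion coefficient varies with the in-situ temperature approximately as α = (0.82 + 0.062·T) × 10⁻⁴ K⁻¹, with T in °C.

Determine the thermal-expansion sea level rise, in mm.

160 mm of thermosteric rise

Layer 1: α = (0.82 + 0.062×25)×10⁻⁴ = 2.37×10⁻⁴ K⁻¹
Layer 2: α = (0.82 + 0.062×14)×10⁻⁴ = 1.688×10⁻⁴ K⁻¹
Layer 3: α = (0.82 + 0.062×1.9)×10⁻⁴ = 0.9378×10⁻⁴ K⁻¹
0–130 m: 130 × 0.44 × 2.37×10⁻⁴ = 0.0135564 m
Layer 2: 860 × 1.688×10⁻⁴ × 0.63 = 0.09145584 m
Layer 3: 0.9378×10⁻⁴ × 1000 × 0.59 = 0.0553302 m
Δh = 0.0135564 + 0.09145584 + 0.0553302 = 0.16034244 m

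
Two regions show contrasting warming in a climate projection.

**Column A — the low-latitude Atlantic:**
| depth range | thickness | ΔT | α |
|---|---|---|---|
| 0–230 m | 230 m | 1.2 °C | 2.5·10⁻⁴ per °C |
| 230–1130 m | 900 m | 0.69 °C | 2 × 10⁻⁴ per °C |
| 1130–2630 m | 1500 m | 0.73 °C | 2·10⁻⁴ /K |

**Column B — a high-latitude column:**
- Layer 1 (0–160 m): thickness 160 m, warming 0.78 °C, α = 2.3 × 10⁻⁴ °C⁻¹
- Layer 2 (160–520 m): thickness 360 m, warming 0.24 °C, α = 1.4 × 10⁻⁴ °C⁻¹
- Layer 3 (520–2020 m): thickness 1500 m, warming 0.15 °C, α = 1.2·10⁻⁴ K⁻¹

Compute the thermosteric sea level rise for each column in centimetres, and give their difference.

A: 41.2 cm; B: 6.78 cm; difference 34.4 cm

A 0–230 m: 2.5×10⁻⁴ × 230 × 1.2 = 0.06900 m
A 900 × 2×10⁻⁴ × 0.69 = 0.12420 m
A Layer 3: 2×10⁻⁴ × 1500 × 0.73 = 0.21900 m
A total: 0.41220 m
B 0–160 m: 2.3×10⁻⁴ × 0.78 × 160 = 0.028704 m
B 360 × 1.4×10⁻⁴ × 0.24 = 0.012096 m
B 520–2020 m: 1.2×10⁻⁴ × 1500 × 0.15 = 0.02700 m
B total: 0.06780 m
Difference: 0.41220 − 0.06780 = 0.34440 m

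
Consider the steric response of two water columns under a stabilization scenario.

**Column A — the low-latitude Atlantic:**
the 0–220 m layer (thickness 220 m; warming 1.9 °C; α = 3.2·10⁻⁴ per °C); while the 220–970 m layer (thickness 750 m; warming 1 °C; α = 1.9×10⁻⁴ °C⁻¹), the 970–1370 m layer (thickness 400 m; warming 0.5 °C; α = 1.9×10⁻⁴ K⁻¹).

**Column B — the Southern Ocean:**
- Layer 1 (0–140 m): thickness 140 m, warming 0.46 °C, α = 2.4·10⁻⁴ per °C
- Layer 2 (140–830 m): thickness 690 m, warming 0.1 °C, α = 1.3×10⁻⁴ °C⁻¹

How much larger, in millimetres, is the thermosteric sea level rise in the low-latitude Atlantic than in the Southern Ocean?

A 1.9 × 3.2×10⁻⁴ × 220 = 0.13376 m
A 1.9×10⁻⁴ × 750 × 1 = 0.14250 m
A 970–1370 m: 0.5 × 400 × 1.9×10⁻⁴ = 0.03800 m
A total: 0.31426 m
B 0–140 m: 0.46 × 2.4×10⁻⁴ × 140 = 0.015456 m
B Layer 2: 690 × 1.3×10⁻⁴ × 0.1 = 0.00897 m
B total: 0.024426 m
Difference: 0.31426 − 0.024426 = 0.289834 m

Δh_A − Δh_B ≈ 290 mm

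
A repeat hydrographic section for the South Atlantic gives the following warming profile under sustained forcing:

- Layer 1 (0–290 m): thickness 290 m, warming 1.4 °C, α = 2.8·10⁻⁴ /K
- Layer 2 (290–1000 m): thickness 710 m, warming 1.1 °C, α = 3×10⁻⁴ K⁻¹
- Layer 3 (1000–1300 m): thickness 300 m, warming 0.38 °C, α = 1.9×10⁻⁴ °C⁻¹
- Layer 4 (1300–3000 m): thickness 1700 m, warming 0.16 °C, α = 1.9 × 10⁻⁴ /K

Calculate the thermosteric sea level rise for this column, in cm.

Layer 1: 1.4 × 290 × 2.8×10⁻⁴ = 0.11368 m
710 × 1.1 × 3×10⁻⁴ = 0.23430 m
1000–1300 m: 0.38 × 300 × 1.9×10⁻⁴ = 0.02166 m
Layer 4: 1700 × 1.9×10⁻⁴ × 0.16 = 0.05168 m
Δh = 0.11368 + 0.23430 + 0.02166 + 0.05168 = 0.42132 m

Δh ≈ 42.1 cm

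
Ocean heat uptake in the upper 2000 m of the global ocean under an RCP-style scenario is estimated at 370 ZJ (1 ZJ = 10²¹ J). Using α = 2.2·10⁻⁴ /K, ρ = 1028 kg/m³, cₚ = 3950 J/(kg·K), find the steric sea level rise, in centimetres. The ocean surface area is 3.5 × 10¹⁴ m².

5.73 cm

Per unit area: Q = 370×10²¹ / (3.5×10¹⁴) ≈ 1.057×10⁹ J/m²
Δh = αQ/(ρcₚ) = 2.2×10⁻⁴ × 1.057×10⁹ / (1028 × 3950) ≈ 0.057267 m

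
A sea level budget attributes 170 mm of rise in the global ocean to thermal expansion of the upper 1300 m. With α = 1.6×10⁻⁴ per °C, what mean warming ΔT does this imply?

ΔT = Δh/(αH) = 0.17 / (1.6×10⁻⁴ × 1300) ≈ 0.8173 K

0.82 K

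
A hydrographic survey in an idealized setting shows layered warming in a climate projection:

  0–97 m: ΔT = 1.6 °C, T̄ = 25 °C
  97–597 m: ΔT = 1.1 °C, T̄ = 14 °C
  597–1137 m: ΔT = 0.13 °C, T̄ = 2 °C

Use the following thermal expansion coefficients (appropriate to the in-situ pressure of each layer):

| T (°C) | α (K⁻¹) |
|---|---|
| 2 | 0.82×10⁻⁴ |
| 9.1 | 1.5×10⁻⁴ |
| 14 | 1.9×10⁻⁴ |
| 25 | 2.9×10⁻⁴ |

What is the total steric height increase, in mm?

Δh = 155 mm

Layer 1 at 25 °C → α = 2.9×10⁻⁴ K⁻¹
Layer 2 at 14 °C → α = 1.9×10⁻⁴ K⁻¹
Layer 3 at 2 °C → α = 0.82×10⁻⁴ K⁻¹
1.6 × 97 × 2.9×10⁻⁴ = 0.045008 m
97–597 m: 500 × 1.9×10⁻⁴ × 1.1 = 0.10450 m
597–1137 m: 0.13 × 0.82×10⁻⁴ × 540 = 0.0057564 m
Δh = 0.045008 + 0.10450 + 0.0057564 = 0.1552644 m ≈ 155 mm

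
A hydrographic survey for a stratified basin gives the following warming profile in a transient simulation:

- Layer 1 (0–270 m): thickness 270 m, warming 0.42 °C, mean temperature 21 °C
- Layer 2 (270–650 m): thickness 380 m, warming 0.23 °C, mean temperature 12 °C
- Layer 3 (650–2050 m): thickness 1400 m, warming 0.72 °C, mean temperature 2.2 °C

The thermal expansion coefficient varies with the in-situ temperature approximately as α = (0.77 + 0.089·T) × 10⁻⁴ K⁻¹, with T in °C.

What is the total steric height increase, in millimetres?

143 mm

Layer 1: α = (0.77 + 0.089×21)×10⁻⁴ = 2.639×10⁻⁴ K⁻¹
Layer 2: α = (0.77 + 0.089×12)×10⁻⁴ = 1.838×10⁻⁴ K⁻¹
Layer 3: α = (0.77 + 0.089×2.2)×10⁻⁴ = 0.9658×10⁻⁴ K⁻¹
Layer 1: 2.639×10⁻⁴ × 0.42 × 270 = 0.02992626 m
Layer 2: 380 × 1.838×10⁻⁴ × 0.23 = 0.01606412 m
1400 × 0.9658×10⁻⁴ × 0.72 = 0.09735264 m
Δh = 0.02992626 + 0.01606412 + 0.09735264 = 0.14334302 m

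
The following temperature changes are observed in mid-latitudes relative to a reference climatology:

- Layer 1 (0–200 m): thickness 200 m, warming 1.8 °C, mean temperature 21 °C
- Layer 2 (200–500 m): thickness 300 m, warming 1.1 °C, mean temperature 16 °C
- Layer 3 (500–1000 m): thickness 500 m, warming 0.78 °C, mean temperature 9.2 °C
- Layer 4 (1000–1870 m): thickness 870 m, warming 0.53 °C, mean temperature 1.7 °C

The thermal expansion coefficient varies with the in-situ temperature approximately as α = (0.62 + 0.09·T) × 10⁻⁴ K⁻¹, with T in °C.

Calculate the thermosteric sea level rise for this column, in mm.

250 mm

Layer 1: α = (0.62 + 0.09×21)×10⁻⁴ = 2.51×10⁻⁴ K⁻¹
Layer 2: α = (0.62 + 0.09×16)×10⁻⁴ = 2.06×10⁻⁴ K⁻¹
Layer 3: α = (0.62 + 0.09×9.2)×10⁻⁴ = 1.448×10⁻⁴ K⁻¹
Layer 4: α = (0.62 + 0.09×1.7)×10⁻⁴ = 0.773×10⁻⁴ K⁻¹
2.51×10⁻⁴ × 200 × 1.8 = 0.09036 m
Layer 2: 300 × 1.1 × 2.06×10⁻⁴ = 0.06798 m
Layer 3: 0.78 × 500 × 1.448×10⁻⁴ = 0.056472 m
Layer 4: 0.53 × 0.773×10⁻⁴ × 870 = 0.03564303 m
Δh = 0.09036 + 0.06798 + 0.056472 + 0.03564303 = 0.25045503 m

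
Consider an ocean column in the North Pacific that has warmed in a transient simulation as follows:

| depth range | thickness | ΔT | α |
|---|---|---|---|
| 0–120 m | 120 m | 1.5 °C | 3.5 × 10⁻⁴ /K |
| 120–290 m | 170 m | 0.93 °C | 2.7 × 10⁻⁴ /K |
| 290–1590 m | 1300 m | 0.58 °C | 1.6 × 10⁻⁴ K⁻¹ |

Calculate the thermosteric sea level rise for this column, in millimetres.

1.5 × 3.5×10⁻⁴ × 120 = 0.06300 m
120–290 m: 170 × 0.93 × 2.7×10⁻⁴ = 0.042687 m
290–1590 m: 0.58 × 1300 × 1.6×10⁻⁴ = 0.12064 m
Δh = 0.06300 + 0.042687 + 0.12064 = 0.226327 m

226 mm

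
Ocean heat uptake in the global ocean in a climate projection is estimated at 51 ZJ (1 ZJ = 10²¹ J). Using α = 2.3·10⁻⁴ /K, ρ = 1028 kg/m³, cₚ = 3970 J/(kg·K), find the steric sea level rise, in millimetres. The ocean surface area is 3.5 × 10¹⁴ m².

Per unit area: Q = 51×10²¹ / (3.5×10¹⁴) ≈ 1.457×10⁸ J/m²
Δh = αQ/(ρcₚ) = 2.3×10⁻⁴ × 1.457×10⁸ / (1028 × 3970) ≈ 0.0082111 m

about 8.21 mm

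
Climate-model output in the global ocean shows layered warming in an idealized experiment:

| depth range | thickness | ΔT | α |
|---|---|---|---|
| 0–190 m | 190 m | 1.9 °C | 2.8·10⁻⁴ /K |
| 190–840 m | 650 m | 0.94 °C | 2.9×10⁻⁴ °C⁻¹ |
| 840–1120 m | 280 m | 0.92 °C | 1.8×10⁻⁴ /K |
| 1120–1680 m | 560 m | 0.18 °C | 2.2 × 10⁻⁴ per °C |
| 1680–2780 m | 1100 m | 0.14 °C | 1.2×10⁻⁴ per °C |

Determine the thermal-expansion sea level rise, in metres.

Layer 1: 190 × 2.8×10⁻⁴ × 1.9 = 0.10108 m
650 × 2.9×10⁻⁴ × 0.94 = 0.17719 m
280 × 1.8×10⁻⁴ × 0.92 = 0.046368 m
0.18 × 2.2×10⁻⁴ × 560 = 0.022176 m
Layer 5: 0.14 × 1.2×10⁻⁴ × 1100 = 0.01848 m
Δh = 0.10108 + 0.17719 + 0.046368 + 0.022176 + 0.01848 = 0.365294 m

Δh = 0.37 m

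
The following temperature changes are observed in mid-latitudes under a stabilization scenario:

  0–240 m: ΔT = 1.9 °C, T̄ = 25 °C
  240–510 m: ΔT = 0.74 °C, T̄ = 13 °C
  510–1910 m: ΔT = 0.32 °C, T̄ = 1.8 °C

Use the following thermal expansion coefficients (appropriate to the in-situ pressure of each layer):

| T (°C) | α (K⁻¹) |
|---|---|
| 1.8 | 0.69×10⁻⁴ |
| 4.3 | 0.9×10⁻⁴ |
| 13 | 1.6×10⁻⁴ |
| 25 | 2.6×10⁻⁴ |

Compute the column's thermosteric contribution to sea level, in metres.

0.181 m of thermosteric rise

Layer 1 at 25 °C → α = 2.6×10⁻⁴ K⁻¹
Layer 2 at 13 °C → α = 1.6×10⁻⁴ K⁻¹
Layer 3 at 1.8 °C → α = 0.69×10⁻⁴ K⁻¹
1.9 × 2.6×10⁻⁴ × 240 = 0.11856 m
240–510 m: 1.6×10⁻⁴ × 0.74 × 270 = 0.031968 m
0.69×10⁻⁴ × 1400 × 0.32 = 0.030912 m
Δh = 0.11856 + 0.031968 + 0.030912 = 0.18144 m ≈ 0.181 m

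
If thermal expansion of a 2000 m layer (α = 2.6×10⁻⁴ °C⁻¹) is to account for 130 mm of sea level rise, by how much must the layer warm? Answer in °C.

0.250 °C

ΔT = Δh/(αH) = 0.13 / (2.6×10⁻⁴ × 2000) = 0.2500 °C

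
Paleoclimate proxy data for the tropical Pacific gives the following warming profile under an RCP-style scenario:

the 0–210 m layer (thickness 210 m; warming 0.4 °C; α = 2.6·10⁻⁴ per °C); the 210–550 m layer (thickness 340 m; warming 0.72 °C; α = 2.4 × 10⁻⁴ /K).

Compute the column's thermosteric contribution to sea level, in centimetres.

Δh = 8.1 cm

0–210 m: 210 × 0.4 × 2.6×10⁻⁴ = 0.02184 m
Layer 2: 340 × 0.72 × 2.4×10⁻⁴ = 0.058752 m
Δh = 0.02184 + 0.058752 = 0.080592 m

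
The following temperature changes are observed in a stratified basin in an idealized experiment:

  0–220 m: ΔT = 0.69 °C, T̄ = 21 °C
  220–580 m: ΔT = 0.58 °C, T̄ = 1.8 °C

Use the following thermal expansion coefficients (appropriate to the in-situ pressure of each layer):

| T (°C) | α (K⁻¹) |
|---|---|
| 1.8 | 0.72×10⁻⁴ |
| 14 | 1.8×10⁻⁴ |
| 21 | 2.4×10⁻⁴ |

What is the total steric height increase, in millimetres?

Δh ≈ 51.5 mm

Layer 1 at 21 °C → α = 2.4×10⁻⁴ K⁻¹
Layer 2 at 1.8 °C → α = 0.72×10⁻⁴ K⁻¹
2.4×10⁻⁴ × 220 × 0.69 = 0.036432 m
Layer 2: 360 × 0.72×10⁻⁴ × 0.58 = 0.0150336 m
Δh = 0.036432 + 0.0150336 = 0.0514656 m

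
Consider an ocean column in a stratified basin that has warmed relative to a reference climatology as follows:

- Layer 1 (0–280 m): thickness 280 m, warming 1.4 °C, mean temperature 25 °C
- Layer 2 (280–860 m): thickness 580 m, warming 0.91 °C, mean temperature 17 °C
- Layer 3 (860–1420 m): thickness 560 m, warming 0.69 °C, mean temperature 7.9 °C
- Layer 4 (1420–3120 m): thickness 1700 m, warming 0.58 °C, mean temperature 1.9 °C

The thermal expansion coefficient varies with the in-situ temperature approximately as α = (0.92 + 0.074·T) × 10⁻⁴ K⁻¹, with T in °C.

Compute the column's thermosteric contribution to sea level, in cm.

Δh = 38.6 cm

Layer 1: α = (0.92 + 0.074×25)×10⁻⁴ = 2.77×10⁻⁴ K⁻¹
Layer 2: α = (0.92 + 0.074×17)×10⁻⁴ = 2.178×10⁻⁴ K⁻¹
Layer 3: α = (0.92 + 0.074×7.9)×10⁻⁴ = 1.5046×10⁻⁴ K⁻¹
Layer 4: α = (0.92 + 0.074×1.9)×10⁻⁴ = 1.0606×10⁻⁴ K⁻¹
Layer 1: 280 × 2.77×10⁻⁴ × 1.4 = 0.108584 m
2.178×10⁻⁴ × 580 × 0.91 = 0.11495484 m
860–1420 m: 1.5046×10⁻⁴ × 560 × 0.69 = 0.058137744 m
0.58 × 1700 × 1.0606×10⁻⁴ = 0.10457516 m
Δh = 0.108584 + 0.11495484 + 0.058137744 + 0.10457516 = 0.386251744 m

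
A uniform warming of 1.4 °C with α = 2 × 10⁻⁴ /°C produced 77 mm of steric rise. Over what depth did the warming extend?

H = Δh/(αΔT) = 0.077 / (2×10⁻⁴ × 1.4) = 275.0 m

H ≈ 275 m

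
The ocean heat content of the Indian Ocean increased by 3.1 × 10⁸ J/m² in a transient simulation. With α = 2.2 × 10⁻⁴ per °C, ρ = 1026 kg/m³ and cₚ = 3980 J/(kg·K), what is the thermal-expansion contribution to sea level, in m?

Δh = αQ/(ρcₚ) = 2.2×10⁻⁴ × 3.1×10⁸ / (1026 × 3980) ≈ 0.016701 m

Δh ≈ 0.0167 m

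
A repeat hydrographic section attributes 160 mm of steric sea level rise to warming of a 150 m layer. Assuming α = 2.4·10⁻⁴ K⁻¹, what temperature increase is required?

ΔT = Δh/(αH) = 0.16 / (2.4×10⁻⁴ × 150) ≈ 4.444 °C

4.4 °C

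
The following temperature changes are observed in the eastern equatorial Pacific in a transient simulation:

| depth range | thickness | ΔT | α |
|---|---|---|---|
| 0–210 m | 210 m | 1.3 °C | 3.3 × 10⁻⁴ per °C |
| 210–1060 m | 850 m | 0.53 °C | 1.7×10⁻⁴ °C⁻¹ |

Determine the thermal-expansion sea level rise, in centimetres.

1.3 × 210 × 3.3×10⁻⁴ = 0.09009 m
1.7×10⁻⁴ × 0.53 × 850 = 0.076585 m
Δh = 0.09009 + 0.076585 = 0.166675 m

Δh ≈ 16.7 cm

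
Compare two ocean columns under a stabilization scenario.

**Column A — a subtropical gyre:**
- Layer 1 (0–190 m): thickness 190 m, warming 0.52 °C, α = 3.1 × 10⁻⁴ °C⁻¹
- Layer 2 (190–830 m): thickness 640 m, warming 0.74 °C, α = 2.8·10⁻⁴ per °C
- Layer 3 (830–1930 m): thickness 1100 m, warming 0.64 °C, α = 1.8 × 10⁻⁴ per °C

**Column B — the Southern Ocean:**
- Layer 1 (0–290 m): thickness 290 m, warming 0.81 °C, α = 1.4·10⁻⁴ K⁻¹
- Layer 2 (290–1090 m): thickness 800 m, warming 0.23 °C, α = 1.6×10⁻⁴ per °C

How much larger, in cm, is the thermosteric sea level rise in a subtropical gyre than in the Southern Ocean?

A Layer 1: 0.52 × 190 × 3.1×10⁻⁴ = 0.030628 m
A 640 × 2.8×10⁻⁴ × 0.74 = 0.132608 m
A 1100 × 0.64 × 1.8×10⁻⁴ = 0.12672 m
A total: 0.289956 m
B 0–290 m: 0.81 × 290 × 1.4×10⁻⁴ = 0.032886 m
B Layer 2: 0.23 × 800 × 1.6×10⁻⁴ = 0.02944 m
B total: 0.062326 m
Difference: 0.289956 − 0.062326 = 0.22763 m

23 cm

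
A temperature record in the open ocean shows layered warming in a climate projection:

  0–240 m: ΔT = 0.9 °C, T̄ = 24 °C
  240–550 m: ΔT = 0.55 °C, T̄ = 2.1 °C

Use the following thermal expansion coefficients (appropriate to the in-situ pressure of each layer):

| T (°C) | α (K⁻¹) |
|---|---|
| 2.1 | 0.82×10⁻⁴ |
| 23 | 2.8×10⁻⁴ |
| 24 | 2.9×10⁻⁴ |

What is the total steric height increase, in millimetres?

Layer 1 at 24 °C → α = 2.9×10⁻⁴ K⁻¹
Layer 2 at 2.1 °C → α = 0.82×10⁻⁴ K⁻¹
0.9 × 2.9×10⁻⁴ × 240 = 0.06264 m
Layer 2: 310 × 0.55 × 0.82×10⁻⁴ = 0.013981 m
Δh = 0.06264 + 0.013981 = 0.076621 m ≈ 76.6 mm

about 76.6 mm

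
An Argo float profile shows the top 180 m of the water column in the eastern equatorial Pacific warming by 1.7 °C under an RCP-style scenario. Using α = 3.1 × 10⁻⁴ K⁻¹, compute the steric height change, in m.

0.095 m

Δh = αΔT·H = 3.1×10⁻⁴ × 1.7 × 180 = 0.09486 m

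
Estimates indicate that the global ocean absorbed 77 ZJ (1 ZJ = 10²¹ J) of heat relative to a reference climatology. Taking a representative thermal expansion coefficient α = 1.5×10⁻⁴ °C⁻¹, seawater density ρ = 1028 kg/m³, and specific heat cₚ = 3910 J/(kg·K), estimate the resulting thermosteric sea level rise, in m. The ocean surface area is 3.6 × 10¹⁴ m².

Δh ≈ 0.0080 m

Per unit area: Q = 77×10²¹ / (3.6×10¹⁴) ≈ 2.139×10⁸ J/m²
Δh = αQ/(ρcₚ) = 1.5×10⁻⁴ × 2.139×10⁸ / (1028 × 3910) ≈ 0.0079824 m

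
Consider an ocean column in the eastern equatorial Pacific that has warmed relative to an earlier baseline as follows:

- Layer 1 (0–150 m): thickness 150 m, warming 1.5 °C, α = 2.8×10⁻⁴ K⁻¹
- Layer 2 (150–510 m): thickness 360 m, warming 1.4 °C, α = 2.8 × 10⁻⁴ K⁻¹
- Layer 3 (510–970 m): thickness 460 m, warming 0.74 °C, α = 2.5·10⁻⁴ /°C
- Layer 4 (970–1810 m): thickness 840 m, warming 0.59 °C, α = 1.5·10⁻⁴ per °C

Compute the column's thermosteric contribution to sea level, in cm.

Layer 1: 150 × 2.8×10⁻⁴ × 1.5 = 0.06300 m
2.8×10⁻⁴ × 1.4 × 360 = 0.14112 m
0.74 × 460 × 2.5×10⁻⁴ = 0.08510 m
970–1810 m: 0.59 × 840 × 1.5×10⁻⁴ = 0.07434 m
Δh = 0.06300 + 0.14112 + 0.08510 + 0.07434 = 0.36356 m ≈ 36 cm

Δh = 36 cm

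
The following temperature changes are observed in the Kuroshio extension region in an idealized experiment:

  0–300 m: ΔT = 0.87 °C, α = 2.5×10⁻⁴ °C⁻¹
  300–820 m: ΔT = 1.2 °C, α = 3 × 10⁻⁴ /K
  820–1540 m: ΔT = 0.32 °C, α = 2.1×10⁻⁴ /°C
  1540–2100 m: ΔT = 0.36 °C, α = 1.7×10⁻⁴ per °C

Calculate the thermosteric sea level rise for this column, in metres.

Layer 1: 300 × 0.87 × 2.5×10⁻⁴ = 0.06525 m
520 × 3×10⁻⁴ × 1.2 = 0.18720 m
Layer 3: 0.32 × 720 × 2.1×10⁻⁴ = 0.048384 m
560 × 0.36 × 1.7×10⁻⁴ = 0.034272 m
Δh = 0.06525 + 0.18720 + 0.048384 + 0.034272 = 0.335106 m ≈ 0.335 m

Δh ≈ 0.335 m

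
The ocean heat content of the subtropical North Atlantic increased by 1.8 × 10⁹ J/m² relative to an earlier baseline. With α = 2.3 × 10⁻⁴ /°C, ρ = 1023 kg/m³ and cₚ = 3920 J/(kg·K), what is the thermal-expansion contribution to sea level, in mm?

Δh = 103 mm

Δh = αQ/(ρcₚ) = 2.3×10⁻⁴ × 1.8×10⁹ / (1023 × 3920) ≈ 0.10324 m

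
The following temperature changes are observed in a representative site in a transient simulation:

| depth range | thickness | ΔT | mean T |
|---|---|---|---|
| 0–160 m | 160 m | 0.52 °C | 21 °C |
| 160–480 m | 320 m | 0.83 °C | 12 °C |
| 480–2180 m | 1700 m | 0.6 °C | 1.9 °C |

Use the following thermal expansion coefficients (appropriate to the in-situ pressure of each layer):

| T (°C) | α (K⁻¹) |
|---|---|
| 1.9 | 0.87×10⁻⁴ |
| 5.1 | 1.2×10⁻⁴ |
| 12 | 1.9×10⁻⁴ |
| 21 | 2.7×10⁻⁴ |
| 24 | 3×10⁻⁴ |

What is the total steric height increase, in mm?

Layer 1 at 21 °C → α = 2.7×10⁻⁴ K⁻¹
Layer 2 at 12 °C → α = 1.9×10⁻⁴ K⁻¹
Layer 3 at 1.9 °C → α = 0.87×10⁻⁴ K⁻¹
0–160 m: 160 × 2.7×10⁻⁴ × 0.52 = 0.022464 m
Layer 2: 320 × 1.9×10⁻⁴ × 0.83 = 0.050464 m
Layer 3: 0.87×10⁻⁴ × 1700 × 0.6 = 0.08874 m
Δh = 0.022464 + 0.050464 + 0.08874 = 0.161668 m

162 mm of thermosteric rise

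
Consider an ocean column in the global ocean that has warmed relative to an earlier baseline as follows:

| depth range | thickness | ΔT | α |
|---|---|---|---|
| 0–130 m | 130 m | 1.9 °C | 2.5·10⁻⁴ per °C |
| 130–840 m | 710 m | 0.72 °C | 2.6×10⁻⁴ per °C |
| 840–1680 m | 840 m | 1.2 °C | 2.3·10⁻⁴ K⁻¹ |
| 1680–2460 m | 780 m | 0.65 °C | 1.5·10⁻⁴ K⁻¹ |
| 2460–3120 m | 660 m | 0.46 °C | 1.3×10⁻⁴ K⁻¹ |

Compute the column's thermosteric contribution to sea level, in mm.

1.9 × 130 × 2.5×10⁻⁴ = 0.06175 m
Layer 2: 0.72 × 710 × 2.6×10⁻⁴ = 0.132912 m
Layer 3: 840 × 1.2 × 2.3×10⁻⁴ = 0.23184 m
1680–2460 m: 1.5×10⁻⁴ × 0.65 × 780 = 0.07605 m
Layer 5: 1.3×10⁻⁴ × 0.46 × 660 = 0.039468 m
Δh = 0.06175 + 0.132912 + 0.23184 + 0.07605 + 0.039468 = 0.54202 m

Δh ≈ 542 mm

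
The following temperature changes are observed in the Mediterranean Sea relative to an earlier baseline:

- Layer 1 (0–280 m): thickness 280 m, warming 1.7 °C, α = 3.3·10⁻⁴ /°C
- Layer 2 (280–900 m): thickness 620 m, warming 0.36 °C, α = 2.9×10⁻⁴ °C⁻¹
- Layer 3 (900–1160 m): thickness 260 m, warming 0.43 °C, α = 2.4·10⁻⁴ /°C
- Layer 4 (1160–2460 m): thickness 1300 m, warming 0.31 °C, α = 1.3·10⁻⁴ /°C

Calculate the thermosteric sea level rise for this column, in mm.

0–280 m: 280 × 1.7 × 3.3×10⁻⁴ = 0.15708 m
280–900 m: 620 × 2.9×10⁻⁴ × 0.36 = 0.064728 m
Layer 3: 0.43 × 260 × 2.4×10⁻⁴ = 0.026832 m
Layer 4: 1300 × 1.3×10⁻⁴ × 0.31 = 0.05239 m
Δh = 0.15708 + 0.064728 + 0.026832 + 0.05239 = 0.30103 m

Δh ≈ 301 mm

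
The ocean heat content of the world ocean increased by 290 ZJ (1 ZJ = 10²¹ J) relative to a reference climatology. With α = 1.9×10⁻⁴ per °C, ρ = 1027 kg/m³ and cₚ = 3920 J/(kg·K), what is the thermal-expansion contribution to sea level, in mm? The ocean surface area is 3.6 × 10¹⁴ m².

Δh ≈ 38 mm

Per unit area: Q = 290×10²¹ / (3.6×10¹⁴) ≈ 8.056×10⁸ J/m²
Δh = αQ/(ρcₚ) = 1.9×10⁻⁴ × 8.056×10⁸ / (1027 × 3920) ≈ 0.03802 m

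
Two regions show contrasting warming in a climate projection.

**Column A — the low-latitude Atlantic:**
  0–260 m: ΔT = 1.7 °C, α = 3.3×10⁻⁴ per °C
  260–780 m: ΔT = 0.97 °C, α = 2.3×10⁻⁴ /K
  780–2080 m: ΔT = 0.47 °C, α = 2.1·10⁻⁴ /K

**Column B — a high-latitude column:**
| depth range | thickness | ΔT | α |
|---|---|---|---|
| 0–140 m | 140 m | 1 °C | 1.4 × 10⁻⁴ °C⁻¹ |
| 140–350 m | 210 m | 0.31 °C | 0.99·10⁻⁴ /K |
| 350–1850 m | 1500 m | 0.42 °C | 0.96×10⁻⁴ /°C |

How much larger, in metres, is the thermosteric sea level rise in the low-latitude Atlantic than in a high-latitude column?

A 3.3×10⁻⁴ × 260 × 1.7 = 0.14586 m
A Layer 2: 520 × 0.97 × 2.3×10⁻⁴ = 0.116012 m
A 780–2080 m: 0.47 × 1300 × 2.1×10⁻⁴ = 0.12831 m
A total: 0.390182 m
B 1.4×10⁻⁴ × 140 × 1 = 0.01960 m
B Layer 2: 210 × 0.31 × 0.99×10⁻⁴ = 0.0064449 m
B Layer 3: 1500 × 0.42 × 0.96×10⁻⁴ = 0.06048 m
B total: 0.0865249 m
Difference: 0.390182 − 0.0865249 = 0.3036571 m

0.304 m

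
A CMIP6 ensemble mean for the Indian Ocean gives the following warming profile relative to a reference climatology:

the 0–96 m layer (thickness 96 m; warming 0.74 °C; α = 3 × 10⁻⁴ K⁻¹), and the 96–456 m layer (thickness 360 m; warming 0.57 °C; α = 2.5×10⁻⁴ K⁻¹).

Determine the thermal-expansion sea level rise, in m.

Δh ≈ 0.0726 m

Layer 1: 3×10⁻⁴ × 0.74 × 96 = 0.021312 m
96–456 m: 360 × 2.5×10⁻⁴ × 0.57 = 0.05130 m
Δh = 0.021312 + 0.05130 = 0.072612 m ≈ 0.0726 m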